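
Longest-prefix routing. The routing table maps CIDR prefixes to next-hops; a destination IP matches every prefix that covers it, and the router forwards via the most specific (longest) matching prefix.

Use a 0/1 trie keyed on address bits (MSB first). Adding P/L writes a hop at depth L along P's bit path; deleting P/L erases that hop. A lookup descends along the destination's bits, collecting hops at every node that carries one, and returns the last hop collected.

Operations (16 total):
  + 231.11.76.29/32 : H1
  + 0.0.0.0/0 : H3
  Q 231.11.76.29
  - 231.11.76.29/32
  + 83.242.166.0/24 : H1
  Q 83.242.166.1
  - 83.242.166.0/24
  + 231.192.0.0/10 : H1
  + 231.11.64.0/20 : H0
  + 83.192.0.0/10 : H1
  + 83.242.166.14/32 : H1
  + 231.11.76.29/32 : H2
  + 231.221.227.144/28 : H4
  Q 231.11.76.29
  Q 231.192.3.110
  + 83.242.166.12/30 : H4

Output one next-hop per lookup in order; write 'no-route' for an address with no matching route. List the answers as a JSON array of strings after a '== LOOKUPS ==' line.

Trace:
  add 231.11.76.29/32 -> H1 at depth 32
  add 0.0.0.0/0 -> H3 at depth 0
  lookup 231.11.76.29: bits 11100111000010110100110000011101 walk d0:H3→d1:-→d2:-→d3:-→d4:-→d5:-→d6:-→d7:-→d8:-→d9:-→d10:-→d11:-→d12:-→d13:-→d14:-→d15:-→d16:-→d17:-→d18:-→d19:-→d20:-→d21:-→d22:-→d23:-→d24:-→d25:-→d26:-→d27:-→d28:-→d29:-→d30:-→d31:-→d32:H1 -> H1
  - 231.11.76.29/32 clear@32
  add 83.242.166.0/24 -> H1 at depth 24
  lookup 83.242.166.1: bits 010100111111001010100110 walk d0:H3→d1:-→d2:-→d3:-→d4:-→d5:-→d6:-→d7:-→d8:-→d9:-→d10:-→d11:-→d12:-→d13:-→d14:-→d15:-→d16:-→d17:-→d18:-→d19:-→d20:-→d21:-→d22:-→d23:-→d24:H1 -> H1
  - 83.242.166.0/24 clear@24
  add 231.192.0.0/10 -> H1 at depth 10
  add 231.11.64.0/20 -> H0 at depth 20
  add 83.192.0.0/10 -> H1 at depth 10
  add 83.242.166.14/32 -> H1 at depth 32
  add 231.11.76.29/32 -> H2 at depth 32
  add 231.221.227.144/28 -> H4 at depth 28
  lookup 231.11.76.29: bits 11100111000010110100110000011101 walk d0:H3→d1:-→d2:-→d3:-→d4:-→d5:-→d6:-→d7:-→d8:-→d9:-→d10:-→d11:-→d12:-→d13:-→d14:-→d15:-→d16:-→d17:-→d18:-→d19:-→d20:H0→d21:-→d22:-→d23:-→d24:-→d25:-→d26:-→d27:-→d28:-→d29:-→d30:-→d31:-→d32:H2 -> H2
  lookup 231.192.3.110: bits 11100111110 walk d0:H3→d1:-→d2:-→d3:-→d4:-→d5:-→d6:-→d7:-→d8:-→d9:-→d10:H1→d11:- -> H1
  add 83.242.166.12/30 -> H4 at depth 30

== LOOKUPS ==
["H1","H1","H2","H1"]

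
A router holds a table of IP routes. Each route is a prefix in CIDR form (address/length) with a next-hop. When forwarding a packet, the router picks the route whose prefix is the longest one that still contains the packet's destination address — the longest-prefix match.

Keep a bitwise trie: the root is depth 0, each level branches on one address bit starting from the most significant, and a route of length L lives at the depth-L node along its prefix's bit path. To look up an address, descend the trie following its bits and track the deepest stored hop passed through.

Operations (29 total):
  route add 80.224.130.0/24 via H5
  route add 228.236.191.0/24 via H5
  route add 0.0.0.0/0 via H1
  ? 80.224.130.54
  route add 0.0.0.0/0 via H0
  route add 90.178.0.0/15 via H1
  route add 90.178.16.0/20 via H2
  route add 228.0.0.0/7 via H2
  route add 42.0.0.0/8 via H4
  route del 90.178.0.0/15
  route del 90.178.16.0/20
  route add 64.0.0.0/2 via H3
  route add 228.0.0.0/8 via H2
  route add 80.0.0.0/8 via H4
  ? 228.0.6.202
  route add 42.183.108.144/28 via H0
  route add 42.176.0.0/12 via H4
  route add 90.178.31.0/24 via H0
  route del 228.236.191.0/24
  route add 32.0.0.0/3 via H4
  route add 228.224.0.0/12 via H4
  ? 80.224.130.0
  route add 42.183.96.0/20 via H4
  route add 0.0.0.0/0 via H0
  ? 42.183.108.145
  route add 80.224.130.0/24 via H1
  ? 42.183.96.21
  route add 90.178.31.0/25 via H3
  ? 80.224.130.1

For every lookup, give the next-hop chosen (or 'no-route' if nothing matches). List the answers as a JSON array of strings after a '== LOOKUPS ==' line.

Trace:
  + 80.224.130.0/24 (H5) depth=24
  + 228.236.191.0/24 (H5) depth=24
  + 0.0.0.0/0 (H1) depth=0
  Q 80.224.130.54: descend 010100001110000010000010 ; hops seen [H1,H5] ; pick H5
  + 0.0.0.0/0 (H0) depth=0
  + 90.178.0.0/15 (H1) depth=15
  + 90.178.16.0/20 (H2) depth=20
  + 228.0.0.0/7 (H2) depth=7
  + 42.0.0.0/8 (H4) depth=8
  del 90.178.0.0/15 (clear depth 15)
  del 90.178.16.0/20 (clear depth 20)
  + 64.0.0.0/2 (H3) depth=2
  + 228.0.0.0/8 (H2) depth=8
  + 80.0.0.0/8 (H4) depth=8
  Q 228.0.6.202: descend 11100100 ; hops seen [H0,H2,H2] ; pick H2
  + 42.183.108.144/28 (H0) depth=28
  + 42.176.0.0/12 (H4) depth=12
  + 90.178.31.0/24 (H0) depth=24
  del 228.236.191.0/24 (clear depth 24)
  + 32.0.0.0/3 (H4) depth=3
  + 228.224.0.0/12 (H4) depth=12
  Q 80.224.130.0: descend 010100001110000010000010 ; hops seen [H0,H3,H4,H5] ; pick H5
  + 42.183.96.0/20 (H4) depth=20
  + 0.0.0.0/0 (H0) depth=0
  Q 42.183.108.145: descend 0010101010110111011011001001 ; hops seen [H0,H4,H4,H4,H4,H0] ; pick H0
  + 80.224.130.0/24 (H1) depth=24
  Q 42.183.96.21: descend 00101010101101110110 ; hops seen [H0,H4,H4,H4,H4] ; pick H4
  + 90.178.31.0/25 (H3) depth=25
  Q 80.224.130.1: descend 010100001110000010000010 ; hops seen [H0,H3,H4,H1] ; pick H1

== LOOKUPS ==
["H5","H2","H5","H0","H4","H1"]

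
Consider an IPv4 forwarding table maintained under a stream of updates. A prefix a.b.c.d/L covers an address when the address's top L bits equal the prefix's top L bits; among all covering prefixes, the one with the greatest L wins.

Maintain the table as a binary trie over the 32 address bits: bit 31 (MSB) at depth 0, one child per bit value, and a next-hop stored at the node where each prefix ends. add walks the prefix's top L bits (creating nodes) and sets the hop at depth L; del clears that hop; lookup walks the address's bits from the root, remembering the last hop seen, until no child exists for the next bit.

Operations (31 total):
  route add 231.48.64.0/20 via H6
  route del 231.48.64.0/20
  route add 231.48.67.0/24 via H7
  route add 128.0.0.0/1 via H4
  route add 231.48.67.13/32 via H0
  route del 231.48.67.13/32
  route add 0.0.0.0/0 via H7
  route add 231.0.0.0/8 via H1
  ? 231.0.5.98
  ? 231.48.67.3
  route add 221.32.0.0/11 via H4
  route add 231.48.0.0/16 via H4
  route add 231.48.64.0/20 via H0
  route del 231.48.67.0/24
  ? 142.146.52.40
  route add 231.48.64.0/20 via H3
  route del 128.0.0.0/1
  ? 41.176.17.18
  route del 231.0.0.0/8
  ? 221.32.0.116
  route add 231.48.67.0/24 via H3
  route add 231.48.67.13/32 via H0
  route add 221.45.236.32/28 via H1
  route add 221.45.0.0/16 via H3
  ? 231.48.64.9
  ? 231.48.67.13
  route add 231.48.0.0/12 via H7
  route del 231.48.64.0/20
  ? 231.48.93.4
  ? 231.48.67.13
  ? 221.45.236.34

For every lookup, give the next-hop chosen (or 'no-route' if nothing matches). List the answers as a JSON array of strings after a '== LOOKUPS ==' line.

Process each operation:
  + 231.48.64.0/20 (H6) depth=20
  del 231.48.64.0/20 (clear depth 20)
  + 231.48.67.0/24 (H7) depth=24
  + 128.0.0.0/1 (H4) depth=1
  + 231.48.67.13/32 (H0) depth=32
  del 231.48.67.13/32 (clear depth 32)
  + 0.0.0.0/0 (H7) depth=0
  + 231.0.0.0/8 (H1) depth=8
  lookup 231.0.5.98: bits 1110011100 walk d0:H7→d1:H4→d2:-→d3:-→d4:-→d5:-→d6:-→d7:-→d8:H1→d9:-→d10:- -> H1
  lookup 231.48.67.3: bits 1110011100110000010000110000 walk d0:H7→d1:H4→d2:-→d3:-→d4:-→d5:-→d6:-→d7:-→d8:H1→d9:-→d10:-→d11:-→d12:-→d13:-→d14:-→d15:-→d16:-→d17:-→d18:-→d19:-→d20:-→d21:-→d22:-→d23:-→d24:H7→d25:-→d26:-→d27:-→d28:- -> H7
  + 221.32.0.0/11 (H4) depth=11
  + 231.48.0.0/16 (H4) depth=16
  + 231.48.64.0/20 (H0) depth=20
  del 231.48.67.0/24 (clear depth 24)
  lookup 142.146.52.40: bits 1 walk d0:H7→d1:H4 -> H4
  + 231.48.64.0/20 (H3) depth=20
  del 128.0.0.0/1 (clear depth 1)
  lookup 41.176.17.18: bits ε walk d0:H7 -> H7
  del 231.0.0.0/8 (clear depth 8)
  lookup 221.32.0.116: bits 11011101001 walk d0:H7→d1:-→d2:-→d3:-→d4:-→d5:-→d6:-→d7:-→d8:-→d9:-→d10:-→d11:H4 -> H4
  + 231.48.67.0/24 (H3) depth=24
  + 231.48.67.13/32 (H0) depth=32
  + 221.45.236.32/28 (H1) depth=28
  + 221.45.0.0/16 (H3) depth=16
  lookup 231.48.64.9: bits 1110011100110000010000 walk d0:H7→d1:-→d2:-→d3:-→d4:-→d5:-→d6:-→d7:-→d8:-→d9:-→d10:-→d11:-→d12:-→d13:-→d14:-→d15:-→d16:H4→d17:-→d18:-→d19:-→d20:H3→d21:-→d22:- -> H3
  lookup 231.48.67.13: bits 11100111001100000100001100001101 walk d0:H7→d1:-→d2:-→d3:-→d4:-→d5:-→d6:-→d7:-→d8:-→d9:-→d10:-→d11:-→d12:-→d13:-→d14:-→d15:-→d16:H4→d17:-→d18:-→d19:-→d20:H3→d21:-→d22:-→d23:-→d24:H3→d25:-→d26:-→d27:-→d28:-→d29:-→d30:-→d31:-→d32:H0 -> H0
  + 231.48.0.0/12 (H7) depth=12
  del 231.48.64.0/20 (clear depth 20)
  lookup 231.48.93.4: bits 1110011100110000010 walk d0:H7→d1:-→d2:-→d3:-→d4:-→d5:-→d6:-→d7:-→d8:-→d9:-→d10:-→d11:-→d12:H7→d13:-→d14:-→d15:-→d16:H4→d17:-→d18:-→d19:- -> H4
  lookup 231.48.67.13: bits 11100111001100000100001100001101 walk d0:H7→d1:-→d2:-→d3:-→d4:-→d5:-→d6:-→d7:-→d8:-→d9:-→d10:-→d11:-→d12:H7→d13:-→d14:-→d15:-→d16:H4→d17:-→d18:-→d19:-→d20:-→d21:-→d22:-→d23:-→d24:H3→d25:-→d26:-→d27:-→d28:-→d29:-→d30:-→d31:-→d32:H0 -> H0
  lookup 221.45.236.34: bits 1101110100101101111011000010 walk d0:H7→d1:-→d2:-→d3:-→d4:-→d5:-→d6:-→d7:-→d8:-→d9:-→d10:-→d11:H4→d12:-→d13:-→d14:-→d15:-→d16:H3→d17:-→d18:-→d19:-→d20:-→d21:-→d22:-→d23:-→d24:-→d25:-→d26:-→d27:-→d28:H1 -> H1

== LOOKUPS ==
["H1","H7","H4","H7","H4","H3","H0","H4","H0","H1"]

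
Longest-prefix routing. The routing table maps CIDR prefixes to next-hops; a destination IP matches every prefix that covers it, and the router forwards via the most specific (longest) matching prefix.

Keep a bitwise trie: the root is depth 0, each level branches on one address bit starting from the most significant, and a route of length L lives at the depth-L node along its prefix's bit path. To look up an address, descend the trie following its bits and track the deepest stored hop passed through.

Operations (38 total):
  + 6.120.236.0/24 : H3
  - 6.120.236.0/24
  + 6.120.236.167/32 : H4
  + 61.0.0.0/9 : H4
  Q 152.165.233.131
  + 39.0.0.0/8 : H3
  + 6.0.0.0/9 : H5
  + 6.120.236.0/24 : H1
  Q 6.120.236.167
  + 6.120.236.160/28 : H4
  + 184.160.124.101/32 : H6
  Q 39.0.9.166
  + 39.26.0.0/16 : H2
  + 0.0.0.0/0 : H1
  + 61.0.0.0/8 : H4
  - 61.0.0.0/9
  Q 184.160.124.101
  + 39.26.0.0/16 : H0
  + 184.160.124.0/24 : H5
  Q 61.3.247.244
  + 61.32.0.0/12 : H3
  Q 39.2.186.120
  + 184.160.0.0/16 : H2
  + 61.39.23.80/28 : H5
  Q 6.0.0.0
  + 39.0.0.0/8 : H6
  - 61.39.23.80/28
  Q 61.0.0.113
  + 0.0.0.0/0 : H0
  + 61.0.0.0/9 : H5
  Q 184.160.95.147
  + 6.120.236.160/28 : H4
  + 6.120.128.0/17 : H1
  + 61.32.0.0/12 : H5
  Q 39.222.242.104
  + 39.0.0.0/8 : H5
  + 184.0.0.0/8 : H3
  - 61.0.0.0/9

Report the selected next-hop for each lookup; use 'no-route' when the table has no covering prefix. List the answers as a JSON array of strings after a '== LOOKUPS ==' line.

Process each operation:
  add 6.120.236.0/24 -> H3 at depth 24
  - 6.120.236.0/24 clear@24
  add 6.120.236.167/32 -> H4 at depth 32
  add 61.0.0.0/9 -> H4 at depth 9
  ? 152.165.233.131  path d0:-  best=no-route
  add 39.0.0.0/8 -> H3 at depth 8
  add 6.0.0.0/9 -> H5 at depth 9
  add 6.120.236.0/24 -> H1 at depth 24
  ? 6.120.236.167  path d0:-→d1:-→d2:-→d3:-→d4:-→d5:-→d6:-→d7:-→d8:-→d9:H5→d10:-→d11:-→d12:-→d13:-→d14:-→d15:-→d16:-→d17:-→d18:-→d19:-→d20:-→d21:-→d22:-→d23:-→d24:H1→d25:-→d26:-→d27:-→d28:-→d29:-→d30:-→d31:-→d32:H4  best=H4
  add 6.120.236.160/28 -> H4 at depth 28
  add 184.160.124.101/32 -> H6 at depth 32
  ? 39.0.9.166  path d0:-→d1:-→d2:-→d3:-→d4:-→d5:-→d6:-→d7:-→d8:H3  best=H3
  add 39.26.0.0/16 -> H2 at depth 16
  add 0.0.0.0/0 -> H1 at depth 0
  add 61.0.0.0/8 -> H4 at depth 8
  - 61.0.0.0/9 clear@9
  ? 184.160.124.101  path d0:H1→d1:-→d2:-→d3:-→d4:-→d5:-→d6:-→d7:-→d8:-→d9:-→d10:-→d11:-→d12:-→d13:-→d14:-→d15:-→d16:-→d17:-→d18:-→d19:-→d20:-→d21:-→d22:-→d23:-→d24:-→d25:-→d26:-→d27:-→d28:-→d29:-→d30:-→d31:-→d32:H6  best=H6
  add 39.26.0.0/16 -> H0 at depth 16
  add 184.160.124.0/24 -> H5 at depth 24
  ? 61.3.247.244  path d0:H1→d1:-→d2:-→d3:-→d4:-→d5:-→d6:-→d7:-→d8:H4→d9:-  best=H4
  add 61.32.0.0/12 -> H3 at depth 12
  ? 39.2.186.120  path d0:H1→d1:-→d2:-→d3:-→d4:-→d5:-→d6:-→d7:-→d8:H3→d9:-→d10:-→d11:-  best=H3
  add 184.160.0.0/16 -> H2 at depth 16
  add 61.39.23.80/28 -> H5 at depth 28
  ? 6.0.0.0  path d0:H1→d1:-→d2:-→d3:-→d4:-→d5:-→d6:-→d7:-→d8:-→d9:H5  best=H5
  add 39.0.0.0/8 -> H6 at depth 8
  - 61.39.23.80/28 clear@28
  ? 61.0.0.113  path d0:H1→d1:-→d2:-→d3:-→d4:-→d5:-→d6:-→d7:-→d8:H4→d9:-→d10:-  best=H4
  add 0.0.0.0/0 -> H0 at depth 0
  add 61.0.0.0/9 -> H5 at depth 9
  ? 184.160.95.147  path d0:H0→d1:-→d2:-→d3:-→d4:-→d5:-→d6:-→d7:-→d8:-→d9:-→d10:-→d11:-→d12:-→d13:-→d14:-→d15:-→d16:H2→d17:-→d18:-  best=H2
  add 6.120.236.160/28 -> H4 at depth 28
  add 6.120.128.0/17 -> H1 at depth 17
  add 61.32.0.0/12 -> H5 at depth 12
  ? 39.222.242.104  path d0:H0→d1:-→d2:-→d3:-→d4:-→d5:-→d6:-→d7:-→d8:H6  best=H6
  add 39.0.0.0/8 -> H5 at depth 8
  add 184.0.0.0/8 -> H3 at depth 8
  - 61.0.0.0/9 clear@9

== LOOKUPS ==
["no-route","H4","H3","H6","H4","H3","H5","H4","H2","H6"]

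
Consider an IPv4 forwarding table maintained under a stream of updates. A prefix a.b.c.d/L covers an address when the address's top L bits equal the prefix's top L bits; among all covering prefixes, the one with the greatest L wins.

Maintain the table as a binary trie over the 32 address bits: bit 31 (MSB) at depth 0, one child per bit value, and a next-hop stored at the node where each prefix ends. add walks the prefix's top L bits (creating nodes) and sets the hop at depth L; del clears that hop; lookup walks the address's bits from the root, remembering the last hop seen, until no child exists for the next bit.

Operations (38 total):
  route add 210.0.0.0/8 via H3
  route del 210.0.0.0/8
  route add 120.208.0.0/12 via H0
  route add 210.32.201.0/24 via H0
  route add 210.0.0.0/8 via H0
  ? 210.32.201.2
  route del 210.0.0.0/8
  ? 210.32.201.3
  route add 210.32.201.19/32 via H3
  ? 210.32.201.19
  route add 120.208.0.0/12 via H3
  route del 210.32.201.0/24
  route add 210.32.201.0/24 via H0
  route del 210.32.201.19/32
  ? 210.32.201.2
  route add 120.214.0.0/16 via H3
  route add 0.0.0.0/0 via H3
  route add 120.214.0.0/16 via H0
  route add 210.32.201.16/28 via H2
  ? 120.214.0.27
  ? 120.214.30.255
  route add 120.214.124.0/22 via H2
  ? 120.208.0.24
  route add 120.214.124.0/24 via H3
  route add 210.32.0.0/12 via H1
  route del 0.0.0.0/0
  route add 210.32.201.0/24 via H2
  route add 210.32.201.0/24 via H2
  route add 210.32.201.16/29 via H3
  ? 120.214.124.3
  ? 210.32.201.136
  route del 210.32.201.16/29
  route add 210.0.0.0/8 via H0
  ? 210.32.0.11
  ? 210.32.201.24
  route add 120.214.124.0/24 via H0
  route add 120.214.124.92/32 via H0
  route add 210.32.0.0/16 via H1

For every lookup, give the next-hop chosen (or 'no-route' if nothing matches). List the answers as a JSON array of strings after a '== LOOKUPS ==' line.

Process each operation:
  + 210.0.0.0/8 (H3) depth=8
  del 210.0.0.0/8 (clear depth 8)
  + 120.208.0.0/12 (H0) depth=12
  + 210.32.201.0/24 (H0) depth=24
  + 210.0.0.0/8 (H0) depth=8
  ? 210.32.201.2  path d0:-→d1:-→d2:-→d3:-→d4:-→d5:-→d6:-→d7:-→d8:H0→d9:-→d10:-→d11:-→d12:-→d13:-→d14:-→d15:-→d16:-→d17:-→d18:-→d19:-→d20:-→d21:-→d22:-→d23:-→d24:H0  best=H0
  del 210.0.0.0/8 (clear depth 8)
  ? 210.32.201.3  path d0:-→d1:-→d2:-→d3:-→d4:-→d5:-→d6:-→d7:-→d8:-→d9:-→d10:-→d11:-→d12:-→d13:-→d14:-→d15:-→d16:-→d17:-→d18:-→d19:-→d20:-→d21:-→d22:-→d23:-→d24:H0  best=H0
  + 210.32.201.19/32 (H3) depth=32
  ? 210.32.201.19  path d0:-→d1:-→d2:-→d3:-→d4:-→d5:-→d6:-→d7:-→d8:-→d9:-→d10:-→d11:-→d12:-→d13:-→d14:-→d15:-→d16:-→d17:-→d18:-→d19:-→d20:-→d21:-→d22:-→d23:-→d24:H0→d25:-→d26:-→d27:-→d28:-→d29:-→d30:-→d31:-→d32:H3  best=H3
  + 120.208.0.0/12 (H3) depth=12
  del 210.32.201.0/24 (clear depth 24)
  + 210.32.201.0/24 (H0) depth=24
  del 210.32.201.19/32 (clear depth 32)
  ? 210.32.201.2  path d0:-→d1:-→d2:-→d3:-→d4:-→d5:-→d6:-→d7:-→d8:-→d9:-→d10:-→d11:-→d12:-→d13:-→d14:-→d15:-→d16:-→d17:-→d18:-→d19:-→d20:-→d21:-→d22:-→d23:-→d24:H0→d25:-→d26:-→d27:-  best=H0
  + 120.214.0.0/16 (H3) depth=16
  + 0.0.0.0/0 (H3) depth=0
  + 120.214.0.0/16 (H0) depth=16
  + 210.32.201.16/28 (H2) depth=28
  ? 120.214.0.27  path d0:H3→d1:-→d2:-→d3:-→d4:-→d5:-→d6:-→d7:-→d8:-→d9:-→d10:-→d11:-→d12:H3→d13:-→d14:-→d15:-→d16:H0  best=H0
  ? 120.214.30.255  path d0:H3→d1:-→d2:-→d3:-→d4:-→d5:-→d6:-→d7:-→d8:-→d9:-→d10:-→d11:-→d12:H3→d13:-→d14:-→d15:-→d16:H0  best=H0
  + 120.214.124.0/22 (H2) depth=22
  ? 120.208.0.24  path d0:H3→d1:-→d2:-→d3:-→d4:-→d5:-→d6:-→d7:-→d8:-→d9:-→d10:-→d11:-→d12:H3→d13:-  best=H3
  + 120.214.124.0/24 (H3) depth=24
  + 210.32.0.0/12 (H1) depth=12
  del 0.0.0.0/0 (clear depth 0)
  + 210.32.201.0/24 (H2) depth=24
  + 210.32.201.0/24 (H2) depth=24
  + 210.32.201.16/29 (H3) depth=29
  ? 120.214.124.3  path d0:-→d1:-→d2:-→d3:-→d4:-→d5:-→d6:-→d7:-→d8:-→d9:-→d10:-→d11:-→d12:H3→d13:-→d14:-→d15:-→d16:H0→d17:-→d18:-→d19:-→d20:-→d21:-→d22:H2→d23:-→d24:H3  best=H3
  ? 210.32.201.136  path d0:-→d1:-→d2:-→d3:-→d4:-→d5:-→d6:-→d7:-→d8:-→d9:-→d10:-→d11:-→d12:H1→d13:-→d14:-→d15:-→d16:-→d17:-→d18:-→d19:-→d20:-→d21:-→d22:-→d23:-→d24:H2  best=H2
  del 210.32.201.16/29 (clear depth 29)
  + 210.0.0.0/8 (H0) depth=8
  ? 210.32.0.11  path d0:-→d1:-→d2:-→d3:-→d4:-→d5:-→d6:-→d7:-→d8:H0→d9:-→d10:-→d11:-→d12:H1→d13:-→d14:-→d15:-→d16:-  best=H1
  ? 210.32.201.24  path d0:-→d1:-→d2:-→d3:-→d4:-→d5:-→d6:-→d7:-→d8:H0→d9:-→d10:-→d11:-→d12:H1→d13:-→d14:-→d15:-→d16:-→d17:-→d18:-→d19:-→d20:-→d21:-→d22:-→d23:-→d24:H2→d25:-→d26:-→d27:-→d28:H2  best=H2
  + 120.214.124.0/24 (H0) depth=24
  + 120.214.124.92/32 (H0) depth=32
  + 210.32.0.0/16 (H1) depth=16

== LOOKUPS ==
["H0","H0","H3","H0","H0","H0","H3","H3","H2","H1","H2"]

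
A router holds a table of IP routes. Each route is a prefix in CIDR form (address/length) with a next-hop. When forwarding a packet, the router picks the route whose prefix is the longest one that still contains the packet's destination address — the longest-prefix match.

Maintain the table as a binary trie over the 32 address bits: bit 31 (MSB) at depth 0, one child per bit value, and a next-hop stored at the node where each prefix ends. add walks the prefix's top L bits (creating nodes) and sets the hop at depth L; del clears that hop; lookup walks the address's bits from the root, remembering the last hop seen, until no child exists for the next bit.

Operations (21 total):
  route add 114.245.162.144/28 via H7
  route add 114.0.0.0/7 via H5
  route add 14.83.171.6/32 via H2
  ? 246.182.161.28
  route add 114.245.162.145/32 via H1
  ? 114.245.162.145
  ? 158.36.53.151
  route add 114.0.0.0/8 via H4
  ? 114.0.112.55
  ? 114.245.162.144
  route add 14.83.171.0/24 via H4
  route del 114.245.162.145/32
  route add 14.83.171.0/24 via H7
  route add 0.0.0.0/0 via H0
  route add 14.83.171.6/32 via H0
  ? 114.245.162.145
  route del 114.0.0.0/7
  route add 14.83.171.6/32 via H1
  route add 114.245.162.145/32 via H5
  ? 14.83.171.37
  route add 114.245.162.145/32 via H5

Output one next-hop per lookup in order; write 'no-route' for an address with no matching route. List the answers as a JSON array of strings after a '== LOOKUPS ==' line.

Trace:
  add 114.245.162.144/28 -> H7 at depth 28
  add 114.0.0.0/7 -> H5 at depth 7
  add 14.83.171.6/32 -> H2 at depth 32
  ? 246.182.161.28  path d0:-  best=no-route
  add 114.245.162.145/32 -> H1 at depth 32
  ? 114.245.162.145  path d0:-→d1:-→d2:-→d3:-→d4:-→d5:-→d6:-→d7:H5→d8:-→d9:-→d10:-→d11:-→d12:-→d13:-→d14:-→d15:-→d16:-→d17:-→d18:-→d19:-→d20:-→d21:-→d22:-→d23:-→d24:-→d25:-→d26:-→d27:-→d28:H7→d29:-→d30:-→d31:-→d32:H1  best=H1
  ? 158.36.53.151  path d0:-  best=no-route
  add 114.0.0.0/8 -> H4 at depth 8
  ? 114.0.112.55  path d0:-→d1:-→d2:-→d3:-→d4:-→d5:-→d6:-→d7:H5→d8:H4  best=H4
  ? 114.245.162.144  path d0:-→d1:-→d2:-→d3:-→d4:-→d5:-→d6:-→d7:H5→d8:H4→d9:-→d10:-→d11:-→d12:-→d13:-→d14:-→d15:-→d16:-→d17:-→d18:-→d19:-→d20:-→d21:-→d22:-→d23:-→d24:-→d25:-→d26:-→d27:-→d28:H7→d29:-→d30:-→d31:-  best=H7
  add 14.83.171.0/24 -> H4 at depth 24
  - 114.245.162.145/32 clear@32
  add 14.83.171.0/24 -> H7 at depth 24
  add 0.0.0.0/0 -> H0 at depth 0
  add 14.83.171.6/32 -> H0 at depth 32
  ? 114.245.162.145  path d0:H0→d1:-→d2:-→d3:-→d4:-→d5:-→d6:-→d7:H5→d8:H4→d9:-→d10:-→d11:-→d12:-→d13:-→d14:-→d15:-→d16:-→d17:-→d18:-→d19:-→d20:-→d21:-→d22:-→d23:-→d24:-→d25:-→d26:-→d27:-→d28:H7→d29:-→d30:-→d31:-→d32:-  best=H7
  - 114.0.0.0/7 clear@7
  add 14.83.171.6/32 -> H1 at depth 32
  add 114.245.162.145/32 -> H5 at depth 32
  ? 14.83.171.37  path d0:H0→d1:-→d2:-→d3:-→d4:-→d5:-→d6:-→d7:-→d8:-→d9:-→d10:-→d11:-→d12:-→d13:-→d14:-→d15:-→d16:-→d17:-→d18:-→d19:-→d20:-→d21:-→d22:-→d23:-→d24:H7→d25:-→d26:-  best=H7
  add 114.245.162.145/32 -> H5 at depth 32

== LOOKUPS ==
["no-route","H1","no-route","H4","H7","H7","H7"]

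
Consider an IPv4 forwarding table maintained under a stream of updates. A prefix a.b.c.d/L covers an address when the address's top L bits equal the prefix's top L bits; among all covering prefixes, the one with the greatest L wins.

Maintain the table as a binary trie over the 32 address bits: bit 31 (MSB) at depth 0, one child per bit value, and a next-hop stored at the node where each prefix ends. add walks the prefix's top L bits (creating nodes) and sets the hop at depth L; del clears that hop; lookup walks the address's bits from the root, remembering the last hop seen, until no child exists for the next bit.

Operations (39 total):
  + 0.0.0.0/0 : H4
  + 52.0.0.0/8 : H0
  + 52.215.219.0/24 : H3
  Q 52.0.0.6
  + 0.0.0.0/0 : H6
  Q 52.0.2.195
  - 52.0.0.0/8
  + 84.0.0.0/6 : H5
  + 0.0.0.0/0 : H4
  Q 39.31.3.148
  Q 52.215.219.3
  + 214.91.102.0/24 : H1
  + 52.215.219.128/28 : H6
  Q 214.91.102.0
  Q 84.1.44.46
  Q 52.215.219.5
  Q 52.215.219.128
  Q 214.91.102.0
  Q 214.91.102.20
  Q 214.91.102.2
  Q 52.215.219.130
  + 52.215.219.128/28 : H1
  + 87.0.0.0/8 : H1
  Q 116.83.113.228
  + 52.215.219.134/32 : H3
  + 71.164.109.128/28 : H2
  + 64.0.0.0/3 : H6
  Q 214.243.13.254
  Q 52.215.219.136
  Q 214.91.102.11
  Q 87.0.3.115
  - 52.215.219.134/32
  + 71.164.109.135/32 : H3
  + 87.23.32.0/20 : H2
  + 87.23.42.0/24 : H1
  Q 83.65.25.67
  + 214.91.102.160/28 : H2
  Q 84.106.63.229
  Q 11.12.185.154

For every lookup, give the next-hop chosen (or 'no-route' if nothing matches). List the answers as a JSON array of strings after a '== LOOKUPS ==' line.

Trace:
  + 0.0.0.0/0 (H4) depth=0
  + 52.0.0.0/8 (H0) depth=8
  + 52.215.219.0/24 (H3) depth=24
  Q 52.0.0.6: descend 00110100 ; hops seen [H4,H0] ; pick H0
  + 0.0.0.0/0 (H6) depth=0
  Q 52.0.2.195: descend 00110100 ; hops seen [H6,H0] ; pick H0
  - 52.0.0.0/8 clear@8
  + 84.0.0.0/6 (H5) depth=6
  + 0.0.0.0/0 (H4) depth=0
  Q 39.31.3.148: descend 001 ; hops seen [H4] ; pick H4
  Q 52.215.219.3: descend 001101001101011111011011 ; hops seen [H4,H3] ; pick H3
  + 214.91.102.0/24 (H1) depth=24
  + 52.215.219.128/28 (H6) depth=28
  Q 214.91.102.0: descend 110101100101101101100110 ; hops seen [H4,H1] ; pick H1
  Q 84.1.44.46: descend 010101 ; hops seen [H4,H5] ; pick H5
  Q 52.215.219.5: descend 001101001101011111011011 ; hops seen [H4,H3] ; pick H3
  Q 52.215.219.128: descend 0011010011010111110110111000 ; hops seen [H4,H3,H6] ; pick H6
  Q 214.91.102.0: descend 110101100101101101100110 ; hops seen [H4,H1] ; pick H1
  Q 214.91.102.20: descend 110101100101101101100110 ; hops seen [H4,H1] ; pick H1
  Q 214.91.102.2: descend 110101100101101101100110 ; hops seen [H4,H1] ; pick H1
  Q 52.215.219.130: descend 0011010011010111110110111000 ; hops seen [H4,H3,H6] ; pick H6
  + 52.215.219.128/28 (H1) depth=28
  + 87.0.0.0/8 (H1) depth=8
  Q 116.83.113.228: descend 01 ; hops seen [H4] ; pick H4
  + 52.215.219.134/32 (H3) depth=32
  + 71.164.109.128/28 (H2) depth=28
  + 64.0.0.0/3 (H6) depth=3
  Q 214.243.13.254: descend 11010110 ; hops seen [H4] ; pick H4
  Q 52.215.219.136: descend 0011010011010111110110111000 ; hops seen [H4,H3,H1] ; pick H1
  Q 214.91.102.11: descend 110101100101101101100110 ; hops seen [H4,H1] ; pick H1
  Q 87.0.3.115: descend 01010111 ; hops seen [H4,H6,H5,H1] ; pick H1
  - 52.215.219.134/32 clear@32
  + 71.164.109.135/32 (H3) depth=32
  + 87.23.32.0/20 (H2) depth=20
  + 87.23.42.0/24 (H1) depth=24
  Q 83.65.25.67: descend 01010 ; hops seen [H4,H6] ; pick H6
  + 214.91.102.160/28 (H2) depth=28
  Q 84.106.63.229: descend 010101 ; hops seen [H4,H6,H5] ; pick H5
  Q 11.12.185.154: descend 00 ; hops seen [H4] ; pick H4

== LOOKUPS ==
["H0","H0","H4","H3","H1","H5","H3","H6","H1","H1","H1","H6","H4","H4","H1","H1","H1","H6","H5","H4"]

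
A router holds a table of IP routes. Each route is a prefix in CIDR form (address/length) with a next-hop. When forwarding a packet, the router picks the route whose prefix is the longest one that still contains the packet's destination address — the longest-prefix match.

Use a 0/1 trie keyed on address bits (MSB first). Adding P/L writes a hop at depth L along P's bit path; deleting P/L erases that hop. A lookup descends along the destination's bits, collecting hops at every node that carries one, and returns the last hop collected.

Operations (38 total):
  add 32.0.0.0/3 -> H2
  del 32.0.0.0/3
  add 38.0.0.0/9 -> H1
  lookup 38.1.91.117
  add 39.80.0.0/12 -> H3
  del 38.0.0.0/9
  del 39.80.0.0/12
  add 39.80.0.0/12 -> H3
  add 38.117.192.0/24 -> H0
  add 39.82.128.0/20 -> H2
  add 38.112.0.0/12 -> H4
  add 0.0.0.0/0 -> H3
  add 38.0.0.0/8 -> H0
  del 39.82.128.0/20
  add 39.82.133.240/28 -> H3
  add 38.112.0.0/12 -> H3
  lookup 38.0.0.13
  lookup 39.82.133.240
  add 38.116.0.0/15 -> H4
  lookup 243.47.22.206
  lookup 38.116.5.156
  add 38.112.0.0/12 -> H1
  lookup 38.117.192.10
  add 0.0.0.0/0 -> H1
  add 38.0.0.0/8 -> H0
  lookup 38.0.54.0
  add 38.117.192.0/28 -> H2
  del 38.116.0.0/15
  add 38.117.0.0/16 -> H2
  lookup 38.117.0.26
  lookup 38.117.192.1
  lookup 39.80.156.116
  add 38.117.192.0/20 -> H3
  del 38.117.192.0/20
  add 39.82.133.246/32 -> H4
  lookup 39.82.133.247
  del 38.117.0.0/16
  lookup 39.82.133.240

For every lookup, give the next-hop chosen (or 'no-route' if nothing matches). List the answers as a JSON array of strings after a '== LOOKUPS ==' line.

Trace:
  + 32.0.0.0/3 (H2) depth=3
  del 32.0.0.0/3 (clear depth 3)
  + 38.0.0.0/9 (H1) depth=9
  ? 38.1.91.117  path d0:-→d1:-→d2:-→d3:-→d4:-→d5:-→d6:-→d7:-→d8:-→d9:H1  best=H1
  + 39.80.0.0/12 (H3) depth=12
  del 38.0.0.0/9 (clear depth 9)
  del 39.80.0.0/12 (clear depth 12)
  + 39.80.0.0/12 (H3) depth=12
  + 38.117.192.0/24 (H0) depth=24
  + 39.82.128.0/20 (H2) depth=20
  + 38.112.0.0/12 (H4) depth=12
  + 0.0.0.0/0 (H3) depth=0
  + 38.0.0.0/8 (H0) depth=8
  del 39.82.128.0/20 (clear depth 20)
  + 39.82.133.240/28 (H3) depth=28
  + 38.112.0.0/12 (H3) depth=12
  ? 38.0.0.13  path d0:H3→d1:-→d2:-→d3:-→d4:-→d5:-→d6:-→d7:-→d8:H0→d9:-  best=H0
  ? 39.82.133.240  path d0:H3→d1:-→d2:-→d3:-→d4:-→d5:-→d6:-→d7:-→d8:-→d9:-→d10:-→d11:-→d12:H3→d13:-→d14:-→d15:-→d16:-→d17:-→d18:-→d19:-→d20:-→d21:-→d22:-→d23:-→d24:-→d25:-→d26:-→d27:-→d28:H3  best=H3
  + 38.116.0.0/15 (H4) depth=15
  ? 243.47.22.206  path d0:H3  best=H3
  ? 38.116.5.156  path d0:H3→d1:-→d2:-→d3:-→d4:-→d5:-→d6:-→d7:-→d8:H0→d9:-→d10:-→d11:-→d12:H3→d13:-→d14:-→d15:H4  best=H4
  + 38.112.0.0/12 (H1) depth=12
  ? 38.117.192.10  path d0:H3→d1:-→d2:-→d3:-→d4:-→d5:-→d6:-→d7:-→d8:H0→d9:-→d10:-→d11:-→d12:H1→d13:-→d14:-→d15:H4→d16:-→d17:-→d18:-→d19:-→d20:-→d21:-→d22:-→d23:-→d24:H0  best=H0
  + 0.0.0.0/0 (H1) depth=0
  + 38.0.0.0/8 (H0) depth=8
  ? 38.0.54.0  path d0:H1→d1:-→d2:-→d3:-→d4:-→d5:-→d6:-→d7:-→d8:H0→d9:-  best=H0
  + 38.117.192.0/28 (H2) depth=28
  del 38.116.0.0/15 (clear depth 15)
  + 38.117.0.0/16 (H2) depth=16
  ? 38.117.0.26  path d0:H1→d1:-→d2:-→d3:-→d4:-→d5:-→d6:-→d7:-→d8:H0→d9:-→d10:-→d11:-→d12:H1→d13:-→d14:-→d15:-→d16:H2  best=H2
  ? 38.117.192.1  path d0:H1→d1:-→d2:-→d3:-→d4:-→d5:-→d6:-→d7:-→d8:H0→d9:-→d10:-→d11:-→d12:H1→d13:-→d14:-→d15:-→d16:H2→d17:-→d18:-→d19:-→d20:-→d21:-→d22:-→d23:-→d24:H0→d25:-→d26:-→d27:-→d28:H2  best=H2
  ? 39.80.156.116  path d0:H1→d1:-→d2:-→d3:-→d4:-→d5:-→d6:-→d7:-→d8:-→d9:-→d10:-→d11:-→d12:H3→d13:-→d14:-  best=H3
  + 38.117.192.0/20 (H3) depth=20
  del 38.117.192.0/20 (clear depth 20)
  + 39.82.133.246/32 (H4) depth=32
  ? 39.82.133.247  path d0:H1→d1:-→d2:-→d3:-→d4:-→d5:-→d6:-→d7:-→d8:-→d9:-→d10:-→d11:-→d12:H3→d13:-→d14:-→d15:-→d16:-→d17:-→d18:-→d19:-→d20:-→d21:-→d22:-→d23:-→d24:-→d25:-→d26:-→d27:-→d28:H3→d29:-→d30:-→d31:-  best=H3
  del 38.117.0.0/16 (clear depth 16)
  ? 39.82.133.240  path d0:H1→d1:-→d2:-→d3:-→d4:-→d5:-→d6:-→d7:-→d8:-→d9:-→d10:-→d11:-→d12:H3→d13:-→d14:-→d15:-→d16:-→d17:-→d18:-→d19:-→d20:-→d21:-→d22:-→d23:-→d24:-→d25:-→d26:-→d27:-→d28:H3→d29:-  best=H3

== LOOKUPS ==
["H1","H0","H3","H3","H4","H0","H0","H2","H2","H3","H3","H3"]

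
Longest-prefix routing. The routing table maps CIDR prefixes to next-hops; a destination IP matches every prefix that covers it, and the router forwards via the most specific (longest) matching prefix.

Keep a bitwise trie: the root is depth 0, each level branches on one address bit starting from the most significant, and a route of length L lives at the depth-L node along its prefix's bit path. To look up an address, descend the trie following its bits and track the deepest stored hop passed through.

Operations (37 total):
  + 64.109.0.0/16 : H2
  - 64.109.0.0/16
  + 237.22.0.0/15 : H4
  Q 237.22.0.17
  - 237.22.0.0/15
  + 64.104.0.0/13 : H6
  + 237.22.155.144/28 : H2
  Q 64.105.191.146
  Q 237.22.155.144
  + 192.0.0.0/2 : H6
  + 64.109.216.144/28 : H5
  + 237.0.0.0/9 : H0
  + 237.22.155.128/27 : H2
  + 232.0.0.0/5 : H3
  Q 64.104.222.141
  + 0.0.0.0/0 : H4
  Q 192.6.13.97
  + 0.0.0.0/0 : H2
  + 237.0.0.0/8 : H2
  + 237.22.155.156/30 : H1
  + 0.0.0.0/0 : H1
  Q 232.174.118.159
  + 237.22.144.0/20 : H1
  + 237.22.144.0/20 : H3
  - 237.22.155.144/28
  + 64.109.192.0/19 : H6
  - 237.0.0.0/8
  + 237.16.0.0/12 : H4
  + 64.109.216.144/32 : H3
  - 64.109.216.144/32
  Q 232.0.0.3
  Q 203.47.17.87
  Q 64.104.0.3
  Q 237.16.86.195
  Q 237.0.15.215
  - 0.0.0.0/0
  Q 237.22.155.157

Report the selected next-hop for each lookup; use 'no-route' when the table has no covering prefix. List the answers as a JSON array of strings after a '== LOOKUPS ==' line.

Trace:
  + 64.109.0.0/16 (H2) depth=16
  del 64.109.0.0/16 (clear depth 16)
  + 237.22.0.0/15 (H4) depth=15
  ? 237.22.0.17  path d0:-→d1:-→d2:-→d3:-→d4:-→d5:-→d6:-→d7:-→d8:-→d9:-→d10:-→d11:-→d12:-→d13:-→d14:-→d15:H4  best=H4
  del 237.22.0.0/15 (clear depth 15)
  + 64.104.0.0/13 (H6) depth=13
  + 237.22.155.144/28 (H2) depth=28
  ? 64.105.191.146  path d0:-→d1:-→d2:-→d3:-→d4:-→d5:-→d6:-→d7:-→d8:-→d9:-→d10:-→d11:-→d12:-→d13:H6  best=H6
  ? 237.22.155.144  path d0:-→d1:-→d2:-→d3:-→d4:-→d5:-→d6:-→d7:-→d8:-→d9:-→d10:-→d11:-→d12:-→d13:-→d14:-→d15:-→d16:-→d17:-→d18:-→d19:-→d20:-→d21:-→d22:-→d23:-→d24:-→d25:-→d26:-→d27:-→d28:H2  best=H2
  + 192.0.0.0/2 (H6) depth=2
  + 64.109.216.144/28 (H5) depth=28
  + 237.0.0.0/9 (H0) depth=9
  + 237.22.155.128/27 (H2) depth=27
  + 232.0.0.0/5 (H3) depth=5
  ? 64.104.222.141  path d0:-→d1:-→d2:-→d3:-→d4:-→d5:-→d6:-→d7:-→d8:-→d9:-→d10:-→d11:-→d12:-→d13:H6  best=H6
  + 0.0.0.0/0 (H4) depth=0
  ? 192.6.13.97  path d0:H4→d1:-→d2:H6  best=H6
  + 0.0.0.0/0 (H2) depth=0
  + 237.0.0.0/8 (H2) depth=8
  + 237.22.155.156/30 (H1) depth=30
  + 0.0.0.0/0 (H1) depth=0
  ? 232.174.118.159  path d0:H1→d1:-→d2:H6→d3:-→d4:-→d5:H3  best=H3
  + 237.22.144.0/20 (H1) depth=20
  + 237.22.144.0/20 (H3) depth=20
  del 237.22.155.144/28 (clear depth 28)
  + 64.109.192.0/19 (H6) depth=19
  del 237.0.0.0/8 (clear depth 8)
  + 237.16.0.0/12 (H4) depth=12
  + 64.109.216.144/32 (H3) depth=32
  del 64.109.216.144/32 (clear depth 32)
  ? 232.0.0.3  path d0:H1→d1:-→d2:H6→d3:-→d4:-→d5:H3  best=H3
  ? 203.47.17.87  path d0:H1→d1:-→d2:H6  best=H6
  ? 64.104.0.3  path d0:H1→d1:-→d2:-→d3:-→d4:-→d5:-→d6:-→d7:-→d8:-→d9:-→d10:-→d11:-→d12:-→d13:H6  best=H6
  ? 237.16.86.195  path d0:H1→d1:-→d2:H6→d3:-→d4:-→d5:H3→d6:-→d7:-→d8:-→d9:H0→d10:-→d11:-→d12:H4→d13:-  best=H4
  ? 237.0.15.215  path d0:H1→d1:-→d2:H6→d3:-→d4:-→d5:H3→d6:-→d7:-→d8:-→d9:H0→d10:-→d11:-  best=H0
  del 0.0.0.0/0 (clear depth 0)
  ? 237.22.155.157  path d0:-→d1:-→d2:H6→d3:-→d4:-→d5:H3→d6:-→d7:-→d8:-→d9:H0→d10:-→d11:-→d12:H4→d13:-→d14:-→d15:-→d16:-→d17:-→d18:-→d19:-→d20:H3→d21:-→d22:-→d23:-→d24:-→d25:-→d26:-→d27:H2→d28:-→d29:-→d30:H1  best=H1

== LOOKUPS ==
["H4","H6","H2","H6","H6","H3","H3","H6","H6","H4","H0","H1"]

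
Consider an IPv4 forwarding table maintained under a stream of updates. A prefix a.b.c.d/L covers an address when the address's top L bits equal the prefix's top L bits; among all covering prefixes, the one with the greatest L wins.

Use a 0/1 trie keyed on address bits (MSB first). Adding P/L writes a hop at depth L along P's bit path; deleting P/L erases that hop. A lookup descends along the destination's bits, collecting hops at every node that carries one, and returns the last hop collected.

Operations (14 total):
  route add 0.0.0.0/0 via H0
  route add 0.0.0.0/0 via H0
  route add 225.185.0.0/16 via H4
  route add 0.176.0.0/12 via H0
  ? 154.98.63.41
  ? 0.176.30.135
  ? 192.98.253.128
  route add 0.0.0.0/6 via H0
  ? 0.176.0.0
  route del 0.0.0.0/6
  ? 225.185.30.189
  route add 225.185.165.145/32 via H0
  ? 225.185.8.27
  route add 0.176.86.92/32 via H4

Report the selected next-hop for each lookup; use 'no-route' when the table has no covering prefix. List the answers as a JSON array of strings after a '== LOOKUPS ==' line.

Process each operation:
  + 0.0.0.0/0 (H0) depth=0
  + 0.0.0.0/0 (H0) depth=0
  + 225.185.0.0/16 (H4) depth=16
  + 0.176.0.0/12 (H0) depth=12
  lookup 154.98.63.41: bits 1 walk d0:H0→d1:- -> H0
  lookup 0.176.30.135: bits 000000001011 walk d0:H0→d1:-→d2:-→d3:-→d4:-→d5:-→d6:-→d7:-→d8:-→d9:-→d10:-→d11:-→d12:H0 -> H0
  lookup 192.98.253.128: bits 11 walk d0:H0→d1:-→d2:- -> H0
  + 0.0.0.0/6 (H0) depth=6
  lookup 0.176.0.0: bits 000000001011 walk d0:H0→d1:-→d2:-→d3:-→d4:-→d5:-→d6:H0→d7:-→d8:-→d9:-→d10:-→d11:-→d12:H0 -> H0
  del 0.0.0.0/6 (clear depth 6)
  lookup 225.185.30.189: bits 1110000110111001 walk d0:H0→d1:-→d2:-→d3:-→d4:-→d5:-→d6:-→d7:-→d8:-→d9:-→d10:-→d11:-→d12:-→d13:-→d14:-→d15:-→d16:H4 -> H4
  + 225.185.165.145/32 (H0) depth=32
  lookup 225.185.8.27: bits 1110000110111001 walk d0:H0→d1:-→d2:-→d3:-→d4:-→d5:-→d6:-→d7:-→d8:-→d9:-→d10:-→d11:-→d12:-→d13:-→d14:-→d15:-→d16:H4 -> H4
  + 0.176.86.92/32 (H4) depth=32

== LOOKUPS ==
["H0","H0","H0","H0","H4","H4"]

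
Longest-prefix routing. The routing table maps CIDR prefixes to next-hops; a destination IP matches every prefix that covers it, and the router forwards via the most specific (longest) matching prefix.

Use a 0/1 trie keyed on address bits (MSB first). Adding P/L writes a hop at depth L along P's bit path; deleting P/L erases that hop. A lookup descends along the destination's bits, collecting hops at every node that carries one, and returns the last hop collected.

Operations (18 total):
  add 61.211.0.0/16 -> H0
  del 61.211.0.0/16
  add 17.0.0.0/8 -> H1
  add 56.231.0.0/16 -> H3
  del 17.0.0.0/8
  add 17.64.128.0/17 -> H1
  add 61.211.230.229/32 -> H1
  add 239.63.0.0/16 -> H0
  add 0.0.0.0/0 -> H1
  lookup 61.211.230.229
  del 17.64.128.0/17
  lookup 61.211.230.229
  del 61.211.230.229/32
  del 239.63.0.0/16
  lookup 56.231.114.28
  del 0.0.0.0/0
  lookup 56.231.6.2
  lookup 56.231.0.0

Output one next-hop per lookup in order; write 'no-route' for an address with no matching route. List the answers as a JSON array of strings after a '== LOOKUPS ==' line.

Apply in order:
  add 61.211.0.0/16 -> H0 at depth 16
  del 61.211.0.0/16 (clear depth 16)
  add 17.0.0.0/8 -> H1 at depth 8
  add 56.231.0.0/16 -> H3 at depth 16
  del 17.0.0.0/8 (clear depth 8)
  add 17.64.128.0/17 -> H1 at depth 17
  add 61.211.230.229/32 -> H1 at depth 32
  add 239.63.0.0/16 -> H0 at depth 16
  add 0.0.0.0/0 -> H1 at depth 0
  lookup 61.211.230.229: bits 00111101110100111110011011100101 walk d0:H1→d1:-→d2:-→d3:-→d4:-→d5:-→d6:-→d7:-→d8:-→d9:-→d10:-→d11:-→d12:-→d13:-→d14:-→d15:-→d16:-→d17:-→d18:-→d19:-→d20:-→d21:-→d22:-→d23:-→d24:-→d25:-→d26:-→d27:-→d28:-→d29:-→d30:-→d31:-→d32:H1 -> H1
  del 17.64.128.0/17 (clear depth 17)
  lookup 61.211.230.229: bits 00111101110100111110011011100101 walk d0:H1→d1:-→d2:-→d3:-→d4:-→d5:-→d6:-→d7:-→d8:-→d9:-→d10:-→d11:-→d12:-→d13:-→d14:-→d15:-→d16:-→d17:-→d18:-→d19:-→d20:-→d21:-→d22:-→d23:-→d24:-→d25:-→d26:-→d27:-→d28:-→d29:-→d30:-→d31:-→d32:H1 -> H1
  del 61.211.230.229/32 (clear depth 32)
  del 239.63.0.0/16 (clear depth 16)
  lookup 56.231.114.28: bits 0011100011100111 walk d0:H1→d1:-→d2:-→d3:-→d4:-→d5:-→d6:-→d7:-→d8:-→d9:-→d10:-→d11:-→d12:-→d13:-→d14:-→d15:-→d16:H3 -> H3
  del 0.0.0.0/0 (clear depth 0)
  lookup 56.231.6.2: bits 0011100011100111 walk d0:-→d1:-→d2:-→d3:-→d4:-→d5:-→d6:-→d7:-→d8:-→d9:-→d10:-→d11:-→d12:-→d13:-→d14:-→d15:-→d16:H3 -> H3
  lookup 56.231.0.0: bits 0011100011100111 walk d0:-→d1:-→d2:-→d3:-→d4:-→d5:-→d6:-→d7:-→d8:-→d9:-→d10:-→d11:-→d12:-→d13:-→d14:-→d15:-→d16:H3 -> H3

== LOOKUPS ==
["H1","H1","H3","H3","H3"]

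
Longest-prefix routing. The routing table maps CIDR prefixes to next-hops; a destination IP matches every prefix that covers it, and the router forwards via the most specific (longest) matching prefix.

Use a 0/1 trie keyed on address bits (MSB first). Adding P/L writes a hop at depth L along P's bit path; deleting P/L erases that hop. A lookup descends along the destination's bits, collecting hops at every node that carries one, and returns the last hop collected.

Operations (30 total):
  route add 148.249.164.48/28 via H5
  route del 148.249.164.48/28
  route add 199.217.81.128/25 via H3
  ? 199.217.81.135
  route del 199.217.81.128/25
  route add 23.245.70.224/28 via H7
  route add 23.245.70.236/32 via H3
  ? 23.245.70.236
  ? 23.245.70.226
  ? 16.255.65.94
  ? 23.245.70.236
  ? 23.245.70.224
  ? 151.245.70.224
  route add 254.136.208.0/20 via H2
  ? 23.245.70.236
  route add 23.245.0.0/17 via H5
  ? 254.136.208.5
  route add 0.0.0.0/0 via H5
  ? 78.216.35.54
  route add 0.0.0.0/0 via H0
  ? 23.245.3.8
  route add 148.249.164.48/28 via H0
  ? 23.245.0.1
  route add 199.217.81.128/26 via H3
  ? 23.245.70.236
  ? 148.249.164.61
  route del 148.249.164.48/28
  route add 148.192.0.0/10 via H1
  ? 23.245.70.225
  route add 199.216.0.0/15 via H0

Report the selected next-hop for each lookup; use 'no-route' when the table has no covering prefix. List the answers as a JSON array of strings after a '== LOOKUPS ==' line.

Process each operation:
  + 148.249.164.48/28 (H5) depth=28
  - 148.249.164.48/28 clear@28
  + 199.217.81.128/25 (H3) depth=25
  lookup 199.217.81.135: bits 1100011111011001010100011 walk d0:-→d1:-→d2:-→d3:-→d4:-→d5:-→d6:-→d7:-→d8:-→d9:-→d10:-→d11:-→d12:-→d13:-→d14:-→d15:-→d16:-→d17:-→d18:-→d19:-→d20:-→d21:-→d22:-→d23:-→d24:-→d25:H3 -> H3
  - 199.217.81.128/25 clear@25
  + 23.245.70.224/28 (H7) depth=28
  + 23.245.70.236/32 (H3) depth=32
  lookup 23.245.70.236: bits 00010111111101010100011011101100 walk d0:-→d1:-→d2:-→d3:-→d4:-→d5:-→d6:-→d7:-→d8:-→d9:-→d10:-→d11:-→d12:-→d13:-→d14:-→d15:-→d16:-→d17:-→d18:-→d19:-→d20:-→d21:-→d22:-→d23:-→d24:-→d25:-→d26:-→d27:-→d28:H7→d29:-→d30:-→d31:-→d32:H3 -> H3
  lookup 23.245.70.226: bits 0001011111110101010001101110 walk d0:-→d1:-→d2:-→d3:-→d4:-→d5:-→d6:-→d7:-→d8:-→d9:-→d10:-→d11:-→d12:-→d13:-→d14:-→d15:-→d16:-→d17:-→d18:-→d19:-→d20:-→d21:-→d22:-→d23:-→d24:-→d25:-→d26:-→d27:-→d28:H7 -> H7
  lookup 16.255.65.94: bits 00010 walk d0:-→d1:-→d2:-→d3:-→d4:-→d5:- -> no-route
  lookup 23.245.70.236: bits 00010111111101010100011011101100 walk d0:-→d1:-→d2:-→d3:-→d4:-→d5:-→d6:-→d7:-→d8:-→d9:-→d10:-→d11:-→d12:-→d13:-→d14:-→d15:-→d16:-→d17:-→d18:-→d19:-→d20:-→d21:-→d22:-→d23:-→d24:-→d25:-→d26:-→d27:-→d28:H7→d29:-→d30:-→d31:-→d32:H3 -> H3
  lookup 23.245.70.224: bits 0001011111110101010001101110 walk d0:-→d1:-→d2:-→d3:-→d4:-→d5:-→d6:-→d7:-→d8:-→d9:-→d10:-→d11:-→d12:-→d13:-→d14:-→d15:-→d16:-→d17:-→d18:-→d19:-→d20:-→d21:-→d22:-→d23:-→d24:-→d25:-→d26:-→d27:-→d28:H7 -> H7
  lookup 151.245.70.224: bits 100101 walk d0:-→d1:-→d2:-→d3:-→d4:-→d5:-→d6:- -> no-route
  + 254.136.208.0/20 (H2) depth=20
  lookup 23.245.70.236: bits 00010111111101010100011011101100 walk d0:-→d1:-→d2:-→d3:-→d4:-→d5:-→d6:-→d7:-→d8:-→d9:-→d10:-→d11:-→d12:-→d13:-→d14:-→d15:-→d16:-→d17:-→d18:-→d19:-→d20:-→d21:-→d22:-→d23:-→d24:-→d25:-→d26:-→d27:-→d28:H7→d29:-→d30:-→d31:-→d32:H3 -> H3
  + 23.245.0.0/17 (H5) depth=17
  lookup 254.136.208.5: bits 11111110100010001101 walk d0:-→d1:-→d2:-→d3:-→d4:-→d5:-→d6:-→d7:-→d8:-→d9:-→d10:-→d11:-→d12:-→d13:-→d14:-→d15:-→d16:-→d17:-→d18:-→d19:-→d20:H2 -> H2
  + 0.0.0.0/0 (H5) depth=0
  lookup 78.216.35.54: bits 0 walk d0:H5→d1:- -> H5
  + 0.0.0.0/0 (H0) depth=0
  lookup 23.245.3.8: bits 00010111111101010 walk d0:H0→d1:-→d2:-→d3:-→d4:-→d5:-→d6:-→d7:-→d8:-→d9:-→d10:-→d11:-→d12:-→d13:-→d14:-→d15:-→d16:-→d17:H5 -> H5
  + 148.249.164.48/28 (H0) depth=28
  lookup 23.245.0.1: bits 00010111111101010 walk d0:H0→d1:-→d2:-→d3:-→d4:-→d5:-→d6:-→d7:-→d8:-→d9:-→d10:-→d11:-→d12:-→d13:-→d14:-→d15:-→d16:-→d17:H5 -> H5
  + 199.217.81.128/26 (H3) depth=26
  lookup 23.245.70.236: bits 00010111111101010100011011101100 walk d0:H0→d1:-→d2:-→d3:-→d4:-→d5:-→d6:-→d7:-→d8:-→d9:-→d10:-→d11:-→d12:-→d13:-→d14:-→d15:-→d16:-→d17:H5→d18:-→d19:-→d20:-→d21:-→d22:-→d23:-→d24:-→d25:-→d26:-→d27:-→d28:H7→d29:-→d30:-→d31:-→d32:H3 -> H3
  lookup 148.249.164.61: bits 1001010011111001101001000011 walk d0:H0→d1:-→d2:-→d3:-→d4:-→d5:-→d6:-→d7:-→d8:-→d9:-→d10:-→d11:-→d12:-→d13:-→d14:-→d15:-→d16:-→d17:-→d18:-→d19:-→d20:-→d21:-→d22:-→d23:-→d24:-→d25:-→d26:-→d27:-→d28:H0 -> H0
  - 148.249.164.48/28 clear@28
  + 148.192.0.0/10 (H1) depth=10
  lookup 23.245.70.225: bits 0001011111110101010001101110 walk d0:H0→d1:-→d2:-→d3:-→d4:-→d5:-→d6:-→d7:-→d8:-→d9:-→d10:-→d11:-→d12:-→d13:-→d14:-→d15:-→d16:-→d17:H5→d18:-→d19:-→d20:-→d21:-→d22:-→d23:-→d24:-→d25:-→d26:-→d27:-→d28:H7 -> H7
  + 199.216.0.0/15 (H0) depth=15

== LOOKUPS ==
["H3","H3","H7","no-route","H3","H7","no-route","H3","H2","H5","H5","H5","H3","H0","H7"]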